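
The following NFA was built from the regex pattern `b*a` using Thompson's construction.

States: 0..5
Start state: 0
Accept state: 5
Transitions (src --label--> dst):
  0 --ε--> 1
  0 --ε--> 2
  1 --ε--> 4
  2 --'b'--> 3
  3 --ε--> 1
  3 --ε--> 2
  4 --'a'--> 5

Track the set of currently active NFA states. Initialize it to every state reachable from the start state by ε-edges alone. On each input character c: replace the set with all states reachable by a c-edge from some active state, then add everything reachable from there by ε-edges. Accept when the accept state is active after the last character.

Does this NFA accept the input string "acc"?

Answer: REJECT

Trace:
start: ε-closure({0}) = {0,1,2,4}
'a' @ 1: {5}  (accept∈set)
'c' @ 2: {}  — dead — no transitions
rest 'c' ignored (set empty)
after full input: {}  (accept=5 not in)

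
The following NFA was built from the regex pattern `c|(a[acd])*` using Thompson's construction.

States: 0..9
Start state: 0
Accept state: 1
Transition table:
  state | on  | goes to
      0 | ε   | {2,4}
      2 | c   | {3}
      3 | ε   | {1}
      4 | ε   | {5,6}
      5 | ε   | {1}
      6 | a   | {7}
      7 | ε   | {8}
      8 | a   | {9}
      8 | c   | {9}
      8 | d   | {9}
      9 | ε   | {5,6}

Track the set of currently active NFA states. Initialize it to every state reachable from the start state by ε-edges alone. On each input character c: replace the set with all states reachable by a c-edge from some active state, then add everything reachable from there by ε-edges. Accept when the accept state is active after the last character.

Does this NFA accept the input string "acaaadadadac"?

Answer: ACCEPT

Trace:
start: ε-closure({0}) = {0,1,2,4,5,6}
'a' @ 1: {7,8}
'c' @ 2: {1,5,6,9}  ✓accept
'a' @ 3: {7,8}
'a' @ 4: {1,5,6,9}  ✓accept
'a' @ 5: {7,8}
'd' @ 6: {1,5,6,9}  ✓accept
'a' @ 7: {7,8}
'd' @ 8: {1,5,6,9}  ✓accept
'a' @ 9: {7,8}
'd' @ 10: {1,5,6,9}  ✓accept
'a' @ 11: {7,8}
'c' @ 12: {1,5,6,9}  ✓accept
after full input: {1,5,6,9}  (accept=1 in)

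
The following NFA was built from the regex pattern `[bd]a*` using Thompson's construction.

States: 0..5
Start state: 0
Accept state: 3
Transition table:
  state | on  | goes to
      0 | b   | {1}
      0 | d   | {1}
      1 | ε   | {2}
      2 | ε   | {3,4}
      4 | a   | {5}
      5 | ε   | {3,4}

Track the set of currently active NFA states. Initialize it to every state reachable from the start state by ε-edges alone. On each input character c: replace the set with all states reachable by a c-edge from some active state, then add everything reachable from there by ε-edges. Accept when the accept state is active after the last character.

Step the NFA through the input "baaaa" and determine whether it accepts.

Answer: ACCEPT

Trace:
initial (ε-close {0}): {0}
'b' @ 1: {1,2,3,4}  (accept∈set)
'a' @ 2: {3,4,5}  (accept∈set)
'a' @ 3: {3,4,5}  (accept∈set)
'a' @ 4: {3,4,5}  (accept∈set)
'a' @ 5: {3,4,5}  (accept∈set)
end set {3,4,5} — state 3 in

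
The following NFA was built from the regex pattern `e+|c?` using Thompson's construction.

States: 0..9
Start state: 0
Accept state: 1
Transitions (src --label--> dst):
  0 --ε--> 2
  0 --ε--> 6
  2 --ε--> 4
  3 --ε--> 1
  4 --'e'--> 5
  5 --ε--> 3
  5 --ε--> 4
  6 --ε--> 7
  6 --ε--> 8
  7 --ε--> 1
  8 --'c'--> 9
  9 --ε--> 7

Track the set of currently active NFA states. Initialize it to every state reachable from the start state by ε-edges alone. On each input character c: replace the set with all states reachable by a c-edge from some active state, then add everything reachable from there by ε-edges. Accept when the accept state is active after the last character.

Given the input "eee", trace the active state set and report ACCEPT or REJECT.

S₀ = ε-closure({0}) = {0,1,2,4,6,7,8}
'e' @ 1: {1,3,4,5}  ✓accept
'e' @ 2: {1,3,4,5}  ✓accept
'e' @ 3: {1,3,4,5}  ✓accept
after full input: {1,3,4,5}  (accept=1 in)

Answer: ACCEPT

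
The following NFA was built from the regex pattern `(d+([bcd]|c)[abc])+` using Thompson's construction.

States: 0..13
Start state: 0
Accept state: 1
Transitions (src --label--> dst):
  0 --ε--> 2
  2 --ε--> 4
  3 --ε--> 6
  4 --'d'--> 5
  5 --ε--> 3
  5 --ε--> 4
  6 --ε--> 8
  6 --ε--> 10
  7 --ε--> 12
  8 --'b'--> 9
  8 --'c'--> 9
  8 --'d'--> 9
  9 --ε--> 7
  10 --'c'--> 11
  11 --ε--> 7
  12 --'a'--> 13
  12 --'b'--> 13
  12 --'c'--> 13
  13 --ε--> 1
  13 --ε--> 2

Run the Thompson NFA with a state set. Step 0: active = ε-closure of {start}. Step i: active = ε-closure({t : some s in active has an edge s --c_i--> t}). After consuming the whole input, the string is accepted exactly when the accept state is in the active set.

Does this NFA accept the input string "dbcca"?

initial (ε-close {0}): {0,2,4}
'd' @ 1: {3,4,5,6,8,10}
'b' @ 2: {7,9,12}
'c' @ 3: {1,2,4,13}  (accept∈set)
'c' @ 4: {}  — state set empty
rest 'a' ignored (set empty)
after full input: {}  (accept=1 not in)

Answer: REJECT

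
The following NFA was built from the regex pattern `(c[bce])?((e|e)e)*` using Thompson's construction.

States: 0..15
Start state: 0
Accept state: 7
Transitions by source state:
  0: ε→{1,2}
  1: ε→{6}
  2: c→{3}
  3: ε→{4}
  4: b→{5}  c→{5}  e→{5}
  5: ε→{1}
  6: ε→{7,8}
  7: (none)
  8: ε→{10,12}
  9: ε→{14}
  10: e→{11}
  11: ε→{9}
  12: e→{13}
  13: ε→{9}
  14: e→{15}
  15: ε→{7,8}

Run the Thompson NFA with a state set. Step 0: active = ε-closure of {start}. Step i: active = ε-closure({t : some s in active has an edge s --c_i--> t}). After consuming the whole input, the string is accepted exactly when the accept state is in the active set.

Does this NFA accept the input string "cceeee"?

initial (ε-close {0}): {0,1,2,6,7,8,10,12}
'c' @ 1: {3,4}
'c' @ 2: {1,5,6,7,8,10,12}  (accept∈set)
'e' @ 3: {9,11,13,14}
'e' @ 4: {7,8,10,12,15}  (accept∈set)
'e' @ 5: {9,11,13,14}
'e' @ 6: {7,8,10,12,15}  (accept∈set)
end set {7,8,10,12,15} — state 7 in

Answer: ACCEPT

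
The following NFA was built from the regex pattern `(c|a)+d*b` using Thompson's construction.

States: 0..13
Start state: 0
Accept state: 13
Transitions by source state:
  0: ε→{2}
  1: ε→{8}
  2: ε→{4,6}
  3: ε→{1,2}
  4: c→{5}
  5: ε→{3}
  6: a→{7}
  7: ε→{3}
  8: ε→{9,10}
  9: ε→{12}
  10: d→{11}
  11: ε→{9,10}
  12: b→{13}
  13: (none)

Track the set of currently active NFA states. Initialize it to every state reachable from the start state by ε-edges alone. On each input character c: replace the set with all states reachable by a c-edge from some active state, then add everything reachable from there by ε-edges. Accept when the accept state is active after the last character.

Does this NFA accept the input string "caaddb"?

S₀ = ε-closure({0}) = {0,2,4,6}
'c' @ 1: {1,2,3,4,5,6,8,9,10,12}
'a' @ 2: {1,2,3,4,6,7,8,9,10,12}
'a' @ 3: {1,2,3,4,6,7,8,9,10,12}
'd' @ 4: {9,10,11,12}
'd' @ 5: {9,10,11,12}
'b' @ 6: {13}  [accepting]
end set {13} — state 13 in

Answer: ACCEPT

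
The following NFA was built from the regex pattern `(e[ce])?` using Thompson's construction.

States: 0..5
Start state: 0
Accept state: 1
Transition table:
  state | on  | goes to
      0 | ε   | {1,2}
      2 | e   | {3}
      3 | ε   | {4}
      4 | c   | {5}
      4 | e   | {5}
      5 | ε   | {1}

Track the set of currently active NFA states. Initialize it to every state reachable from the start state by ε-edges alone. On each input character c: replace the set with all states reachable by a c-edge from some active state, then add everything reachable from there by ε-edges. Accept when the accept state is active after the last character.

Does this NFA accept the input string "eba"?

initial (ε-close {0}): {0,1,2}
'e' @ 1: {3,4}
'b' @ 2: {}  — state set empty
rest 'a' ignored (set empty)
end set {} — state 1 not in

Answer: REJECT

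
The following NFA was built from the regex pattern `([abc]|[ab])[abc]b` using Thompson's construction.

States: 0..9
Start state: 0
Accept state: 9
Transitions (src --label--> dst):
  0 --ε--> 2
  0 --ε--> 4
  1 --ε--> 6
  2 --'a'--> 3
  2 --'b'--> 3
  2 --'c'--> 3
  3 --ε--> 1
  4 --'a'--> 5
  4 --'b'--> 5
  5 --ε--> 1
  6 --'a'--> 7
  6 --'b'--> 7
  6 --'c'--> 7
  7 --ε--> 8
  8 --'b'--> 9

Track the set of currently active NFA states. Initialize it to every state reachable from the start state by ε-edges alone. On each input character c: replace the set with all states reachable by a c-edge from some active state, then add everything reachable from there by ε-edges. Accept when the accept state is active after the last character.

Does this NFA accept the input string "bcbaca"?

Answer: REJECT

Derivation:
initial (ε-close {0}): {0,2,4}
'b' @ 1: {1,3,5,6}
'c' @ 2: {7,8}
'b' @ 3: {9}  ✓accept
'a' @ 4: {}  — state set empty
rest 'ca' ignored (set empty)
final: {}; accept 9 not in set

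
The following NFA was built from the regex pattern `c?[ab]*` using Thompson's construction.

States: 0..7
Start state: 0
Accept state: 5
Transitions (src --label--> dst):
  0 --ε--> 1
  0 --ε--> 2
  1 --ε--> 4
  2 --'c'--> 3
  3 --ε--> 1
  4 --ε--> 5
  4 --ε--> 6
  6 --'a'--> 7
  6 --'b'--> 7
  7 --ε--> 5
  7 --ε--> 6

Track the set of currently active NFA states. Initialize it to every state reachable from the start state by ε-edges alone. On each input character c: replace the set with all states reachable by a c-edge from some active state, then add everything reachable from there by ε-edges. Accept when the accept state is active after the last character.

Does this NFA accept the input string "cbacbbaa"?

Answer: REJECT

Derivation:
S₀ = ε-closure({0}) = {0,1,2,4,5,6}
'c' @ 1: {1,3,4,5,6}  [accepting]
'b' @ 2: {5,6,7}  [accepting]
'a' @ 3: {5,6,7}  [accepting]
'c' @ 4: {}  — dead — no transitions
rest 'bbaa' ignored (set empty)
final: {}; accept 5 not in set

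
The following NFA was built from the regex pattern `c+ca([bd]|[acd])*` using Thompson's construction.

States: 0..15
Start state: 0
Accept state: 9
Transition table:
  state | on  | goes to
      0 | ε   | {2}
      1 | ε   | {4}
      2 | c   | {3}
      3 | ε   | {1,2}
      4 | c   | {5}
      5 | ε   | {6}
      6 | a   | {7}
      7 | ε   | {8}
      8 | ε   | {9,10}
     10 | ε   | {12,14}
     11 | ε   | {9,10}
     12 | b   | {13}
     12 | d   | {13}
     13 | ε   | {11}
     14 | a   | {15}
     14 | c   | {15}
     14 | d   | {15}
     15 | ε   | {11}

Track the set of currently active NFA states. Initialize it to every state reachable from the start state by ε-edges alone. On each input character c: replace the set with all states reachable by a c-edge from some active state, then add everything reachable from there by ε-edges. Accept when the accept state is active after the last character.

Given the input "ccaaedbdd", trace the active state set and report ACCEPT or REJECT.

initial (ε-close {0}): {0,2}
'c' @ 1: {1,2,3,4}
'c' @ 2: {1,2,3,4,5,6}
'a' @ 3: {7,8,9,10,12,14}  ✓accept
'a' @ 4: {9,10,11,12,14,15}  ✓accept
'e' @ 5: {}  — dead — no transitions
rest 'dbdd' ignored (set empty)
final: {}; accept 9 not in set

Answer: REJECT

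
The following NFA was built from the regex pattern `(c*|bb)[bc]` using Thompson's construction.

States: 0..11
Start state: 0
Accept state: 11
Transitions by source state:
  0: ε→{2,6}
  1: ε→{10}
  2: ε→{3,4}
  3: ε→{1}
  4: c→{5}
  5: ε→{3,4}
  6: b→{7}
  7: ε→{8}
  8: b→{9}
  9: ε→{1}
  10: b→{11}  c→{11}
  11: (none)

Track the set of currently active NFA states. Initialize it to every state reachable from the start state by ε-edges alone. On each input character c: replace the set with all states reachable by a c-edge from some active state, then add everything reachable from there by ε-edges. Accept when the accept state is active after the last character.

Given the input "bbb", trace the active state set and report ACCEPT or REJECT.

initial (ε-close {0}): {0,1,2,3,4,6,10}
'b' @ 1: {7,8,11}  [accepting]
'b' @ 2: {1,9,10}
'b' @ 3: {11}  [accepting]
end set {11} — state 11 in

Answer: ACCEPT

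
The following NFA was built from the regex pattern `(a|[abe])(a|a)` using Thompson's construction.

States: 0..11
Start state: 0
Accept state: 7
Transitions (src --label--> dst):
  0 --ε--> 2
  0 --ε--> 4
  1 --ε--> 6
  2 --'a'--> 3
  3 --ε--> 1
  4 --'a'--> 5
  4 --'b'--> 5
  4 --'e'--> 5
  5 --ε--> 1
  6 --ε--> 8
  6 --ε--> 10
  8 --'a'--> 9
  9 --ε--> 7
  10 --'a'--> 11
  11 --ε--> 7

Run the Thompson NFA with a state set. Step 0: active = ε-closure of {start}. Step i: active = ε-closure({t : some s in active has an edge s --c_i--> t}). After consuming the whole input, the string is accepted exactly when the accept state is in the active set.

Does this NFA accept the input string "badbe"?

Answer: REJECT

Derivation:
start: ε-closure({0}) = {0,2,4}
'b' @ 1: {1,5,6,8,10}
'a' @ 2: {7,9,11}  (accept∈set)
'd' @ 3: {}  — no active states
rest 'be' ignored (set empty)
final: {}; accept 7 not in set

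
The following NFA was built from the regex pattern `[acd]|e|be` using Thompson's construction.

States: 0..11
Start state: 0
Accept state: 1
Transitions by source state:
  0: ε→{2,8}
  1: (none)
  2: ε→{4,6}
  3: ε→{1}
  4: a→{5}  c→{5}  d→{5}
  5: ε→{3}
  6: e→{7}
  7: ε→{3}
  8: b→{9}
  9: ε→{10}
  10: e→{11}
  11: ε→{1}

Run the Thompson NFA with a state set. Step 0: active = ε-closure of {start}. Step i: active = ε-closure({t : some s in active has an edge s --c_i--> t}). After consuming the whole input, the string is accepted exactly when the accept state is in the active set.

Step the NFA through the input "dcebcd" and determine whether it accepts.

Answer: REJECT

Derivation:
initial (ε-close {0}): {0,2,4,6,8}
'd' @ 1: {1,3,5}  ✓accept
'c' @ 2: {}  — no active states
rest 'ebcd' ignored (set empty)
end set {} — state 1 not in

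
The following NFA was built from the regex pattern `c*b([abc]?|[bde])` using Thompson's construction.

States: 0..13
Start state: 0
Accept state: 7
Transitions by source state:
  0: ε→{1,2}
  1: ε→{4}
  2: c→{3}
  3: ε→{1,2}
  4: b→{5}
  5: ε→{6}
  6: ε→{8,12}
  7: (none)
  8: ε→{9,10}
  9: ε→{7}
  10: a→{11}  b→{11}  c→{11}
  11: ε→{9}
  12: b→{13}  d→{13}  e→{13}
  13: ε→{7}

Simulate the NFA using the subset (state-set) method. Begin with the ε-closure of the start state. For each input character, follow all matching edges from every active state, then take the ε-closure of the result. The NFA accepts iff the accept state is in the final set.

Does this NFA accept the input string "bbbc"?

initial (ε-close {0}): {0,1,2,4}
'b' @ 1: {5,6,7,8,9,10,12}  (accept∈set)
'b' @ 2: {7,9,11,13}  (accept∈set)
'b' @ 3: {}  — dead — no transitions
rest 'c' ignored (set empty)
after full input: {}  (accept=7 not in)

Answer: REJECT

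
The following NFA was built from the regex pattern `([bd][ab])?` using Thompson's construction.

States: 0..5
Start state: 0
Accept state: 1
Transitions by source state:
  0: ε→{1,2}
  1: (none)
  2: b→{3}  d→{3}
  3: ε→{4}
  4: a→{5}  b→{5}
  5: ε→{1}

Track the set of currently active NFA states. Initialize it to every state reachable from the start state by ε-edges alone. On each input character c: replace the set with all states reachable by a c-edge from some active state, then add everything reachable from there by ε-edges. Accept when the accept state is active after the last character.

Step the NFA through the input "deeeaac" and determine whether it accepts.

initial (ε-close {0}): {0,1,2}
'd' @ 1: {3,4}
'e' @ 2: {}  — dead — no transitions
rest 'eeaac' ignored (set empty)
after full input: {}  (accept=1 not in)

Answer: REJECT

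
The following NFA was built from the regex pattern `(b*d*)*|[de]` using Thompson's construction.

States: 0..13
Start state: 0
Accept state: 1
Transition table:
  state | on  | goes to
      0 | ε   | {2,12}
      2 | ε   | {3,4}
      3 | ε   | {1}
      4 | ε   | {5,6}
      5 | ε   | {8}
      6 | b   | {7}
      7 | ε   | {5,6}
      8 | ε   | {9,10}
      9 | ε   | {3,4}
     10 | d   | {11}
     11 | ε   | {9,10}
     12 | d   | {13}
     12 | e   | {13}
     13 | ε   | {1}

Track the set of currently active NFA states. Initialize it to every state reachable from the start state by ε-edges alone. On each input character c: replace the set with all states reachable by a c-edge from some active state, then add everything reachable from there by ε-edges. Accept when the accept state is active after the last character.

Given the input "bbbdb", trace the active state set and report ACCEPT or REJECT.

initial (ε-close {0}): {0,1,2,3,4,5,6,8,9,10,12}
'b' @ 1: {1,3,4,5,6,7,8,9,10}  ✓accept
'b' @ 2: {1,3,4,5,6,7,8,9,10}  ✓accept
'b' @ 3: {1,3,4,5,6,7,8,9,10}  ✓accept
'd' @ 4: {1,3,4,5,6,8,9,10,11}  ✓accept
'b' @ 5: {1,3,4,5,6,7,8,9,10}  ✓accept
end set {1,3,4,5,6,7,8,9,10} — state 1 in

Answer: ACCEPT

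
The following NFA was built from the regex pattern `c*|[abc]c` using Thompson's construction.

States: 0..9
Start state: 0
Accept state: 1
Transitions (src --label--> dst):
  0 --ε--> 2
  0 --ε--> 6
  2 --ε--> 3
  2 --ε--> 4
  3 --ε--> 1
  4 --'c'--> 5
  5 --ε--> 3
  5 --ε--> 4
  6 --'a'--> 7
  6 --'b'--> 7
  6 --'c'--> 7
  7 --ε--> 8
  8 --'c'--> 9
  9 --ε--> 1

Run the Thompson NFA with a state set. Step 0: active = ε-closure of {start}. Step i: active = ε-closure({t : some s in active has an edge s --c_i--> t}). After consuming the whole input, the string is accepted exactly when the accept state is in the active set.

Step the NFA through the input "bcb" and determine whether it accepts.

start: ε-closure({0}) = {0,1,2,3,4,6}
'b' @ 1: {7,8}
'c' @ 2: {1,9}  [accepting]
'b' @ 3: {}  — no active states
end set {} — state 1 not in

Answer: REJECT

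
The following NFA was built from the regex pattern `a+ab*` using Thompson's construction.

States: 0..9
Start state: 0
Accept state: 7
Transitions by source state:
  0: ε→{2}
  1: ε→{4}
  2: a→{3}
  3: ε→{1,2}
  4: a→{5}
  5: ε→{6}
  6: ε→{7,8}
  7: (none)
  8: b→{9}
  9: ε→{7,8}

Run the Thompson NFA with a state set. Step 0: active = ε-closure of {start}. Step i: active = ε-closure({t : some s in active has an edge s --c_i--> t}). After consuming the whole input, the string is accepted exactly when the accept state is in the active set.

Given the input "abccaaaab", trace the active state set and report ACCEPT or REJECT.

S₀ = ε-closure({0}) = {0,2}
'a' @ 1: {1,2,3,4}
'b' @ 2: {}  — no active states
rest 'ccaaaab' ignored (set empty)
end set {} — state 7 not in

Answer: REJECT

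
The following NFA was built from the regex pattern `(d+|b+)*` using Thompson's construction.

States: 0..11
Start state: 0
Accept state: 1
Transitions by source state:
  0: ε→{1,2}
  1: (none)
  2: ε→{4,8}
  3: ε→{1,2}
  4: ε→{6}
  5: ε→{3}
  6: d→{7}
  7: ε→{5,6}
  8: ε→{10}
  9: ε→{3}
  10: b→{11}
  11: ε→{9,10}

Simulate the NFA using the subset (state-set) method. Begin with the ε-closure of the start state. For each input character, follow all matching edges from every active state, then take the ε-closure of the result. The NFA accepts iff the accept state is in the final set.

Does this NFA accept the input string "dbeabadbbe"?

Answer: REJECT

Derivation:
S₀ = ε-closure({0}) = {0,1,2,4,6,8,10}
'd' @ 1: {1,2,3,4,5,6,7,8,10}  [accepting]
'b' @ 2: {1,2,3,4,6,8,9,10,11}  [accepting]
'e' @ 3: {}  — state set empty
rest 'abadbbe' ignored (set empty)
final: {}; accept 1 not in set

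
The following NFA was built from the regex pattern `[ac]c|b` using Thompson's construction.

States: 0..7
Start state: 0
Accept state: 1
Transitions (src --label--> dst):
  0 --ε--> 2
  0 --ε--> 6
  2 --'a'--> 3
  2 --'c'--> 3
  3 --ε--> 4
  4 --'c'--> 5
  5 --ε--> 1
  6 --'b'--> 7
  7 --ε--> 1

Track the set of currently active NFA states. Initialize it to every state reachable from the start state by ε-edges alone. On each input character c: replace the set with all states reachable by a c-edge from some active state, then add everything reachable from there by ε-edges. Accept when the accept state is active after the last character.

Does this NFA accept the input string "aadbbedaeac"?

Answer: REJECT

Trace:
start: ε-closure({0}) = {0,2,6}
'a' @ 1: {3,4}
'a' @ 2: {}  — dead — no transitions
rest 'dbbedaeac' ignored (set empty)
final: {}; accept 1 not in set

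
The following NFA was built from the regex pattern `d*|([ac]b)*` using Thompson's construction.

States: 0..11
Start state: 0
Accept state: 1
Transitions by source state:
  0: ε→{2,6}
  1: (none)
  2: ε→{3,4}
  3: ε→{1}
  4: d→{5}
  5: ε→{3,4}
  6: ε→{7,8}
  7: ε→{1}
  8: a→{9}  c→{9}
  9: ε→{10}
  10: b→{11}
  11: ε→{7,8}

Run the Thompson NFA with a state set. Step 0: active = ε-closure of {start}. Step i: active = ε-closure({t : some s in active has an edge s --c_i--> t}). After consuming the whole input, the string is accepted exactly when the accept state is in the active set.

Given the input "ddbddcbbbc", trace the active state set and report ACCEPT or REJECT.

Answer: REJECT

Trace:
start: ε-closure({0}) = {0,1,2,3,4,6,7,8}
'd' @ 1: {1,3,4,5}  (accept∈set)
'd' @ 2: {1,3,4,5}  (accept∈set)
'b' @ 3: {}  — state set empty
rest 'ddcbbbc' ignored (set empty)
after full input: {}  (accept=1 not in)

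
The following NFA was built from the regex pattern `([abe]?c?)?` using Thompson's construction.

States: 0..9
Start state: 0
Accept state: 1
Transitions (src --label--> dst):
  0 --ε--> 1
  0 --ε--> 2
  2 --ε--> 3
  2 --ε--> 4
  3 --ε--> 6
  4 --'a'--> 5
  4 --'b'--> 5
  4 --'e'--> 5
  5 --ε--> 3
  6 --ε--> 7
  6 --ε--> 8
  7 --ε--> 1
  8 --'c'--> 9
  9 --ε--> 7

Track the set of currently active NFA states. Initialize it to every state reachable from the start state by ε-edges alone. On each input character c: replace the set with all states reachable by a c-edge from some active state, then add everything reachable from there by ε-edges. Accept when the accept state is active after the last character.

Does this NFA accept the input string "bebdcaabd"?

Answer: REJECT

Steps:
S₀ = ε-closure({0}) = {0,1,2,3,4,6,7,8}
'b' @ 1: {1,3,5,6,7,8}  (accept∈set)
'e' @ 2: {}  — no active states
rest 'bdcaabd' ignored (set empty)
final: {}; accept 1 not in set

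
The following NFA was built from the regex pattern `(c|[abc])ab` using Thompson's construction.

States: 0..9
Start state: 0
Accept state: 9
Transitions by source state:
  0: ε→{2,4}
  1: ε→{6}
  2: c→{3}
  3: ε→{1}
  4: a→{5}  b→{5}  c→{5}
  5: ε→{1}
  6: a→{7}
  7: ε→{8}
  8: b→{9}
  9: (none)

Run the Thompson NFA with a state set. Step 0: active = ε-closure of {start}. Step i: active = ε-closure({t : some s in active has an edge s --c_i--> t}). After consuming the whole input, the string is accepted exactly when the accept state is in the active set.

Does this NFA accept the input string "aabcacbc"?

start: ε-closure({0}) = {0,2,4}
'a' @ 1: {1,5,6}
'a' @ 2: {7,8}
'b' @ 3: {9}  (accept∈set)
'c' @ 4: {}  — state set empty
rest 'acbc' ignored (set empty)
after full input: {}  (accept=9 not in)

Answer: REJECT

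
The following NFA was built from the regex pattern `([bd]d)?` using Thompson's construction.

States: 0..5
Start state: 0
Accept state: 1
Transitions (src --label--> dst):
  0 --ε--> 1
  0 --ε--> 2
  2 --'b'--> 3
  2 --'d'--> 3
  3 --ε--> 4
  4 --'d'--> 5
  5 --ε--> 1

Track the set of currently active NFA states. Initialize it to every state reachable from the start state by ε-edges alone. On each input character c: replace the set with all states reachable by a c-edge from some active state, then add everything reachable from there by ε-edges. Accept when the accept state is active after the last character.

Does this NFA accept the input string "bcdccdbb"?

Answer: REJECT

Trace:
start: ε-closure({0}) = {0,1,2}
'b' @ 1: {3,4}
'c' @ 2: {}  — dead — no transitions
rest 'dccdbb' ignored (set empty)
after full input: {}  (accept=1 not in)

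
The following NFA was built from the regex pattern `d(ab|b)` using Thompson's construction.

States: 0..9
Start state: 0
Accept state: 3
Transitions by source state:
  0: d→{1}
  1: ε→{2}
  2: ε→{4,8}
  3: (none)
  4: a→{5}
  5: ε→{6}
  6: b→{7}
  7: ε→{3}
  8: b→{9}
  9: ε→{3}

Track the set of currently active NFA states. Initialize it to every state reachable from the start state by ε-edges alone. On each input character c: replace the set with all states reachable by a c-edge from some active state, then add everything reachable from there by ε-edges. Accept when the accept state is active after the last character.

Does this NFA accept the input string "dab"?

Answer: ACCEPT

Derivation:
initial (ε-close {0}): {0}
'd' @ 1: {1,2,4,8}
'a' @ 2: {5,6}
'b' @ 3: {3,7}  ✓accept
final: {3,7}; accept 3 in set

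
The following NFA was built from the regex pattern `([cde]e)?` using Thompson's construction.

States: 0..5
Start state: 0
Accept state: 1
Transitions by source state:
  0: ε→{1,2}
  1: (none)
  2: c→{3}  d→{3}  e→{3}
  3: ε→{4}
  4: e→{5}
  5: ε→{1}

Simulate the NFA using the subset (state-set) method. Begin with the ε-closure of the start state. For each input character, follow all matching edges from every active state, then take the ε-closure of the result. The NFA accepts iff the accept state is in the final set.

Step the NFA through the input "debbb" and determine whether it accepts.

Answer: REJECT

Derivation:
S₀ = ε-closure({0}) = {0,1,2}
'd' @ 1: {3,4}
'e' @ 2: {1,5}  [accepting]
'b' @ 3: {}  — no active states
rest 'bb' ignored (set empty)
end set {} — state 1 not in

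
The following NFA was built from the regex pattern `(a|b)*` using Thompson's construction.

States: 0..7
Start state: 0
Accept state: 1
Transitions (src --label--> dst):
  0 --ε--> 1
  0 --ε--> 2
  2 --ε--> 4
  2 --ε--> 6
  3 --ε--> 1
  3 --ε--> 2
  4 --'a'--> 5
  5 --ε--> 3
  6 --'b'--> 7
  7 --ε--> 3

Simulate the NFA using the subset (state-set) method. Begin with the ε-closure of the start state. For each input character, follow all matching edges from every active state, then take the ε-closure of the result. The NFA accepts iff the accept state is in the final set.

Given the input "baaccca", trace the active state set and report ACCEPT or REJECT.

initial (ε-close {0}): {0,1,2,4,6}
'b' @ 1: {1,2,3,4,6,7}  (accept∈set)
'a' @ 2: {1,2,3,4,5,6}  (accept∈set)
'a' @ 3: {1,2,3,4,5,6}  (accept∈set)
'c' @ 4: {}  — dead — no transitions
rest 'cca' ignored (set empty)
final: {}; accept 1 not in set

Answer: REJECT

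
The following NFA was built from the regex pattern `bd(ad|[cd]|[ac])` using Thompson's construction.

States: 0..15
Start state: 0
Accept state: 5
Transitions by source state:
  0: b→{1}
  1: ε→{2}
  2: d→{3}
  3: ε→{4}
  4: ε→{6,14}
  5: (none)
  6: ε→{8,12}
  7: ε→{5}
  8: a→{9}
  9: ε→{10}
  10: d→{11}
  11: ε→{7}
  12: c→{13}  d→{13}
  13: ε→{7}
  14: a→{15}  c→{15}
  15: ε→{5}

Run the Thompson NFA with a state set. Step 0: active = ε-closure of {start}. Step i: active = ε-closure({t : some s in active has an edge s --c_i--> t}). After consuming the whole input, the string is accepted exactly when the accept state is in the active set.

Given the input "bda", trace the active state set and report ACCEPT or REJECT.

Answer: ACCEPT

Trace:
S₀ = ε-closure({0}) = {0}
'b' @ 1: {1,2}
'd' @ 2: {3,4,6,8,12,14}
'a' @ 3: {5,9,10,15}  (accept∈set)
final: {5,9,10,15}; accept 5 in set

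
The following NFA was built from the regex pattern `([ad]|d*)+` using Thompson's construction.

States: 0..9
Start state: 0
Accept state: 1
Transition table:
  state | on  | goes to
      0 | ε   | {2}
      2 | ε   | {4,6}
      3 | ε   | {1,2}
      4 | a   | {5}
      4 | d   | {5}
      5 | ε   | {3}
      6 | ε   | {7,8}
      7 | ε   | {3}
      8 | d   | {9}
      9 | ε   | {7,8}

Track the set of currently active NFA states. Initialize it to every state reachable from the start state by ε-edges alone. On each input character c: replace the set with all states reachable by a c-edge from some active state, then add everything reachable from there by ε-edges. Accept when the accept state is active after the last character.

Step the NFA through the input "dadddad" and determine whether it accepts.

Answer: ACCEPT

Trace:
start: ε-closure({0}) = {0,1,2,3,4,6,7,8}
'd' @ 1: {1,2,3,4,5,6,7,8,9}  ✓accept
'a' @ 2: {1,2,3,4,5,6,7,8}  ✓accept
'd' @ 3: {1,2,3,4,5,6,7,8,9}  ✓accept
'd' @ 4: {1,2,3,4,5,6,7,8,9}  ✓accept
'd' @ 5: {1,2,3,4,5,6,7,8,9}  ✓accept
'a' @ 6: {1,2,3,4,5,6,7,8}  ✓accept
'd' @ 7: {1,2,3,4,5,6,7,8,9}  ✓accept
final: {1,2,3,4,5,6,7,8,9}; accept 1 in set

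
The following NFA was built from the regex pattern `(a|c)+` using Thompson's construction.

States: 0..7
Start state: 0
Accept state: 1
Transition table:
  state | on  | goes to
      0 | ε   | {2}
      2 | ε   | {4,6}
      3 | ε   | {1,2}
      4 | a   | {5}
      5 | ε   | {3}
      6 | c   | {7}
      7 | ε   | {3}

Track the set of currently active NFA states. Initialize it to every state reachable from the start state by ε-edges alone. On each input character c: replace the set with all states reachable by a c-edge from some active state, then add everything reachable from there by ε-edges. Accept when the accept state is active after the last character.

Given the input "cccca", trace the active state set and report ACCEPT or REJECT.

initial (ε-close {0}): {0,2,4,6}
'c' @ 1: {1,2,3,4,6,7}  [accepting]
'c' @ 2: {1,2,3,4,6,7}  [accepting]
'c' @ 3: {1,2,3,4,6,7}  [accepting]
'c' @ 4: {1,2,3,4,6,7}  [accepting]
'a' @ 5: {1,2,3,4,5,6}  [accepting]
final: {1,2,3,4,5,6}; accept 1 in set

Answer: ACCEPT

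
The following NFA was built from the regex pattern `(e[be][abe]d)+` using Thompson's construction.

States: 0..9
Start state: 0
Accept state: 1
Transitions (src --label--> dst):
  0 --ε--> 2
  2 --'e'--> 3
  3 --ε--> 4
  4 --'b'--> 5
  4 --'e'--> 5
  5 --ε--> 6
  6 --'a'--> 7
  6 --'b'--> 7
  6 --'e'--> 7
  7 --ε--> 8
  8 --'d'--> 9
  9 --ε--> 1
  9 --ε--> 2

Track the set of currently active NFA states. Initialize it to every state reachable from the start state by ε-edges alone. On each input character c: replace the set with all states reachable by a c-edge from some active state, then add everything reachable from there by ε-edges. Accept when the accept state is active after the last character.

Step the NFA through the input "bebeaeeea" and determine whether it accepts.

Answer: REJECT

Steps:
S₀ = ε-closure({0}) = {0,2}
'b' @ 1: {}  — dead — no transitions
rest 'ebeaeeea' ignored (set empty)
after full input: {}  (accept=1 not in)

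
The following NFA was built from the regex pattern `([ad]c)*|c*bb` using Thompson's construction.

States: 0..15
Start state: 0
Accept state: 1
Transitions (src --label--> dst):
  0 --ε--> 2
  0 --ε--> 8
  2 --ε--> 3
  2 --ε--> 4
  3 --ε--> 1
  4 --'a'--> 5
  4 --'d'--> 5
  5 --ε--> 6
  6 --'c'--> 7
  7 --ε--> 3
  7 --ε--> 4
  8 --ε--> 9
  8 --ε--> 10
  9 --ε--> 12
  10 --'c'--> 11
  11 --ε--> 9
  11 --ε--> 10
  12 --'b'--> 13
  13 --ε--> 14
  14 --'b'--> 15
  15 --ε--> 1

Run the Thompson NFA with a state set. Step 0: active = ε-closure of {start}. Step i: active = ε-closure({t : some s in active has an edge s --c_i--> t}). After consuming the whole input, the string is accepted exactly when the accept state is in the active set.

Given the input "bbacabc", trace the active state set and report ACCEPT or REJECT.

start: ε-closure({0}) = {0,1,2,3,4,8,9,10,12}
'b' @ 1: {13,14}
'b' @ 2: {1,15}  ✓accept
'a' @ 3: {}  — no active states
rest 'cabc' ignored (set empty)
final: {}; accept 1 not in set

Answer: REJECT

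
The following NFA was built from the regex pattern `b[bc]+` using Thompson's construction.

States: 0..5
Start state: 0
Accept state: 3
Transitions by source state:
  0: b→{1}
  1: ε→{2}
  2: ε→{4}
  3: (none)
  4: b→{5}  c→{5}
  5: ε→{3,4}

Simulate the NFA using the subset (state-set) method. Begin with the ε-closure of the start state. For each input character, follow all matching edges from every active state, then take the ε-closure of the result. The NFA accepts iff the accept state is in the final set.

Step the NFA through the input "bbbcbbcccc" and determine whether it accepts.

initial (ε-close {0}): {0}
'b' @ 1: {1,2,4}
'b' @ 2: {3,4,5}  ✓accept
'b' @ 3: {3,4,5}  ✓accept
'c' @ 4: {3,4,5}  ✓accept
'b' @ 5: {3,4,5}  ✓accept
'b' @ 6: {3,4,5}  ✓accept
'c' @ 7: {3,4,5}  ✓accept
'c' @ 8: {3,4,5}  ✓accept
'c' @ 9: {3,4,5}  ✓accept
'c' @ 10: {3,4,5}  ✓accept
after full input: {3,4,5}  (accept=3 in)

Answer: ACCEPT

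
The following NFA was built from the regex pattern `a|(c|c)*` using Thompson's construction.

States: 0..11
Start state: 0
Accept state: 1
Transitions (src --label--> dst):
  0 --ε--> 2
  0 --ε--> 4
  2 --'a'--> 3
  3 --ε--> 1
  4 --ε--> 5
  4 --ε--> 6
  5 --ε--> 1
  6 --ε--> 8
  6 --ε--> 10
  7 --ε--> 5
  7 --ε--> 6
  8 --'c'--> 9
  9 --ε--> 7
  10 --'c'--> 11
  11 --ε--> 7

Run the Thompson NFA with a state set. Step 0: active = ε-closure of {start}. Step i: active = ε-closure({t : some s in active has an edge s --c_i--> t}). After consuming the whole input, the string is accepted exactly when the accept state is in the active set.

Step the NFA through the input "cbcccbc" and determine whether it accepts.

Answer: REJECT

Trace:
start: ε-closure({0}) = {0,1,2,4,5,6,8,10}
'c' @ 1: {1,5,6,7,8,9,10,11}  (accept∈set)
'b' @ 2: {}  — dead — no transitions
rest 'cccbc' ignored (set empty)
after full input: {}  (accept=1 not in)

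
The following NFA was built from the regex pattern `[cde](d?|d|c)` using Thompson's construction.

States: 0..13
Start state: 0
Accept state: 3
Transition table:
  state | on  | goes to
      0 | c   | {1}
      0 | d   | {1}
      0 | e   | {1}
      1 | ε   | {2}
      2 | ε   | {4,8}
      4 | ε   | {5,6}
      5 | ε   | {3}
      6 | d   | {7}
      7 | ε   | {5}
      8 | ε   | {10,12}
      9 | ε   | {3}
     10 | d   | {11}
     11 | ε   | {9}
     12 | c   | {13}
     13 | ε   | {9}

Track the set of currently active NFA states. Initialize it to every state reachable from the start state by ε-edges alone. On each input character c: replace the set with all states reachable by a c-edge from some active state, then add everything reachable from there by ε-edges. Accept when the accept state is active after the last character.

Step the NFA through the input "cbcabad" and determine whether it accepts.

S₀ = ε-closure({0}) = {0}
'c' @ 1: {1,2,3,4,5,6,8,10,12}  ✓accept
'b' @ 2: {}  — no active states
rest 'cabad' ignored (set empty)
after full input: {}  (accept=3 not in)

Answer: REJECT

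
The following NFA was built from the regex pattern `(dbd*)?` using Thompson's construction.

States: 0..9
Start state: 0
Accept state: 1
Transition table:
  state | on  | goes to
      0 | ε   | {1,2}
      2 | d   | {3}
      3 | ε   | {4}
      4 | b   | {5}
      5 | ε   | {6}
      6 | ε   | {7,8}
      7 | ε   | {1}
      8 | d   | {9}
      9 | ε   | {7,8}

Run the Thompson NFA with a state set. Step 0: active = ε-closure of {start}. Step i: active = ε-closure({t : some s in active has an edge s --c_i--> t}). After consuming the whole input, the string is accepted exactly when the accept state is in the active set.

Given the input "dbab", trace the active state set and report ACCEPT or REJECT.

Answer: REJECT

Trace:
S₀ = ε-closure({0}) = {0,1,2}
'd' @ 1: {3,4}
'b' @ 2: {1,5,6,7,8}  [accepting]
'a' @ 3: {}  — state set empty
rest 'b' ignored (set empty)
after full input: {}  (accept=1 not in)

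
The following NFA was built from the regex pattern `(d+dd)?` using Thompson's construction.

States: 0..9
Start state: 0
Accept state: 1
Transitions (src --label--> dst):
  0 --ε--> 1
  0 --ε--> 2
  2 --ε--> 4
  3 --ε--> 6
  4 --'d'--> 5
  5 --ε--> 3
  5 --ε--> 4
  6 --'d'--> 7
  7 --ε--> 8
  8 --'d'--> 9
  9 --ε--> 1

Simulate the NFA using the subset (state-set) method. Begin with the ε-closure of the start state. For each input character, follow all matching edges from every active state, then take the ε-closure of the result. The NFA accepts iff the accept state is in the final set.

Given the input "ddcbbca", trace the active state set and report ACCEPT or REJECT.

S₀ = ε-closure({0}) = {0,1,2,4}
'd' @ 1: {3,4,5,6}
'd' @ 2: {3,4,5,6,7,8}
'c' @ 3: {}  — state set empty
rest 'bbca' ignored (set empty)
final: {}; accept 1 not in set

Answer: REJECT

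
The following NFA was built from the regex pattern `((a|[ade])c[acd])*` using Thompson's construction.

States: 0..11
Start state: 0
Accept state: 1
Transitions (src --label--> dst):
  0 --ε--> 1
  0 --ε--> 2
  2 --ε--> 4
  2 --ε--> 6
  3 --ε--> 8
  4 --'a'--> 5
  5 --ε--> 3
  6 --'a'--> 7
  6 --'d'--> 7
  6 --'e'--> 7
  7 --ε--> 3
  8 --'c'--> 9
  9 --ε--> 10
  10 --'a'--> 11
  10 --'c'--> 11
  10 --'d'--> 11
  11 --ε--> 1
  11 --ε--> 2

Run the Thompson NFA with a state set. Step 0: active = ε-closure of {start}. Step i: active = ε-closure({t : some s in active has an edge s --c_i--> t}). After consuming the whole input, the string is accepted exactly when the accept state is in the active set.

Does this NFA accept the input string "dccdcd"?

Answer: ACCEPT

Steps:
S₀ = ε-closure({0}) = {0,1,2,4,6}
'd' @ 1: {3,7,8}
'c' @ 2: {9,10}
'c' @ 3: {1,2,4,6,11}  (accept∈set)
'd' @ 4: {3,7,8}
'c' @ 5: {9,10}
'd' @ 6: {1,2,4,6,11}  (accept∈set)
after full input: {1,2,4,6,11}  (accept=1 in)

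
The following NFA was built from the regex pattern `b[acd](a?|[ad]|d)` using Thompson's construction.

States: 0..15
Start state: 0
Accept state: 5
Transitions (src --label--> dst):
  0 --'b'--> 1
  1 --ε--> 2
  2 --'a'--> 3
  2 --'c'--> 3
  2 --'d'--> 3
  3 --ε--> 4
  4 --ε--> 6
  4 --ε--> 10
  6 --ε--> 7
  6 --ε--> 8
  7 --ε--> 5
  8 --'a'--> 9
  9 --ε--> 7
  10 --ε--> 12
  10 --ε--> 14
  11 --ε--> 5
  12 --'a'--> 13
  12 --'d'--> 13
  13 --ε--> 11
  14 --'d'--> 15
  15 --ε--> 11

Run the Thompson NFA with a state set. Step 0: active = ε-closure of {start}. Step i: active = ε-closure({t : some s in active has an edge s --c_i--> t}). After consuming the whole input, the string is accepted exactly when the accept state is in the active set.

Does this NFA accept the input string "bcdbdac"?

Answer: REJECT

Trace:
initial (ε-close {0}): {0}
'b' @ 1: {1,2}
'c' @ 2: {3,4,5,6,7,8,10,12,14}  ✓accept
'd' @ 3: {5,11,13,15}  ✓accept
'b' @ 4: {}  — state set empty
rest 'dac' ignored (set empty)
after full input: {}  (accept=5 not in)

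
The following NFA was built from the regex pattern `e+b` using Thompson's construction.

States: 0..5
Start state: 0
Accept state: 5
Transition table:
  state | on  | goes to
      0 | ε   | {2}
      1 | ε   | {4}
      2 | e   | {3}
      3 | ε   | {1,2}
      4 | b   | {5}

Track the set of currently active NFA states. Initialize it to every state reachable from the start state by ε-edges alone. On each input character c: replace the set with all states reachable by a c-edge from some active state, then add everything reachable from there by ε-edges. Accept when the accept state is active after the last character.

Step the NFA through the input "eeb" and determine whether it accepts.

Answer: ACCEPT

Steps:
S₀ = ε-closure({0}) = {0,2}
'e' @ 1: {1,2,3,4}
'e' @ 2: {1,2,3,4}
'b' @ 3: {5}  (accept∈set)
after full input: {5}  (accept=5 in)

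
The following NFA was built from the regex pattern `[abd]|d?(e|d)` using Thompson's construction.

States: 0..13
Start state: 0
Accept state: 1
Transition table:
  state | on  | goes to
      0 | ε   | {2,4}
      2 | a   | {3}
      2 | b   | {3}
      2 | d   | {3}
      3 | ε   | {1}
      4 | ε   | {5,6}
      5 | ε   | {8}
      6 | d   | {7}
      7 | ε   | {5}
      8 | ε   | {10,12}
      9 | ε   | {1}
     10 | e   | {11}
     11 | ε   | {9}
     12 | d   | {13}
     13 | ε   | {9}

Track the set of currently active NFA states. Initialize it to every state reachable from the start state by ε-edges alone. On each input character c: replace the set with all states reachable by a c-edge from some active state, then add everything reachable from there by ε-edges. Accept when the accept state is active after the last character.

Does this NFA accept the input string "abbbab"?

S₀ = ε-closure({0}) = {0,2,4,5,6,8,10,12}
'a' @ 1: {1,3}  (accept∈set)
'b' @ 2: {}  — state set empty
rest 'bbab' ignored (set empty)
final: {}; accept 1 not in set

Answer: REJECT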